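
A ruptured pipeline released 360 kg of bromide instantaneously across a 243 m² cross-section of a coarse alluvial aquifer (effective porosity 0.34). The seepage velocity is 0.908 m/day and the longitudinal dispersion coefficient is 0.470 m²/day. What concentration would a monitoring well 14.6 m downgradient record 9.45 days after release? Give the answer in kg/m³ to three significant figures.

For an instantaneous plane source, C(x,t) = M/(n_e·A·√(4πDt)) · exp(−(x−vt)²/(4Dt)), with n_e·A the pore (flow) area.
Plume center vt = 0.908 × 9.45 = 8.5806 m, so the well at 14.6 m is 6.0194 m downgradient of the peak.
√(4πDt) = 7.471 m, giving peak height M/(n_e·A·√(4πDt)) = 360/(0.34 × 243 × 7.471) = 0.5832 kg/m³.
(x−vt)²/(4Dt) = (6.0194)²/(4 × 0.470 × 9.45) = 2.039; exp(−2.039) = 0.1302.
C = 0.5832 × 0.1302 = 0.0759 kg/m³.

0.0759 kg/m³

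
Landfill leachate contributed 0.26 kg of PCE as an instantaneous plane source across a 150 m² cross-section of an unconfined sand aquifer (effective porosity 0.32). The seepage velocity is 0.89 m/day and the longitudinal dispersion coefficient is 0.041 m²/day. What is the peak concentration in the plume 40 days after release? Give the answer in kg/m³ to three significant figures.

0.00119 kg/m³

The peak of an instantaneous 1D plume sits at x = vt; there the Gaussian factor is 1 and C_max = M/(n_e·A·√(4πDt)), where n_e·A is the pore area the mass is dissolved in.
√(4πDt) = √(4π × 0.041 × 40) = 4.540 m, so C_max = 0.26/(0.32 × 150 × 4.540) = 0.00119 kg/m³.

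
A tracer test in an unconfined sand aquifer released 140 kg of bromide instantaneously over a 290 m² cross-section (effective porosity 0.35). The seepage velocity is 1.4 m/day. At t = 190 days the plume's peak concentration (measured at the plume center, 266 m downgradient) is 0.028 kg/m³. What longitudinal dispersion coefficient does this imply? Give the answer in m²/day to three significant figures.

1.02 m²/day

At the plume center C_max = M/(n_e·A·√(4πDt)), so D = M²/(4πt·(n_e·A·C_max)²).
n_e·A·C_max = 0.35 × 290 × 0.028 = 2.842 kg/m.
D = 140²/(4π × 190 × 2.842²) = 1.02 m²/day.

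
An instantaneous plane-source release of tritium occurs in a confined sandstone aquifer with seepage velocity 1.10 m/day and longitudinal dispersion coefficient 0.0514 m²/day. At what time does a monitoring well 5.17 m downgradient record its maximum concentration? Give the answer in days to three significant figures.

For the 1D instantaneous-source solution, setting ∂C/∂t = 0 at fixed x gives v²t² + 2Dt − x² = 0, so t = (√(D² + v²x²) − D)/v².
√(D² + v²x²) = √(0.0514² + 1.10² × 5.17²) = 5.687; v² = 1.21.
t = (5.687 − 0.0514)/1.21 = 4.66 days (vs. the pure-advection estimate x/v = 4.70 d).

4.66 days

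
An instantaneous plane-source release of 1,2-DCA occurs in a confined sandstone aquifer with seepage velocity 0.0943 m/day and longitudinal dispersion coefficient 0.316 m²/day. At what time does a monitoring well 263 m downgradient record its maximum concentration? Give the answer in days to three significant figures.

For the 1D instantaneous-source solution, setting ∂C/∂t = 0 at fixed x gives v²t² + 2Dt − x² = 0, so t = (√(D² + v²x²) − D)/v².
√(D² + v²x²) = √(0.316² + 0.0943² × 263²) = 24.80; v² = 0.00889249.
t = (24.80 − 0.316)/0.00889249 = 2750 days (vs. the pure-advection estimate x/v = 2790 d).

2750 days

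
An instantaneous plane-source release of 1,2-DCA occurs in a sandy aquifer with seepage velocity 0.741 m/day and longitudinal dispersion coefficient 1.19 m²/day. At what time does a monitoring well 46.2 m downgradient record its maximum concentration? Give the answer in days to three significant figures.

For the 1D instantaneous-source solution, setting ∂C/∂t = 0 at fixed x gives v²t² + 2Dt − x² = 0, so t = (√(D² + v²x²) − D)/v².
√(D² + v²x²) = √(1.19² + 0.741² × 46.2²) = 34.25; v² = 0.549081.
t = (34.25 − 1.19)/0.549081 = 60.2 days (vs. the pure-advection estimate x/v = 62.3 d).

60.2 days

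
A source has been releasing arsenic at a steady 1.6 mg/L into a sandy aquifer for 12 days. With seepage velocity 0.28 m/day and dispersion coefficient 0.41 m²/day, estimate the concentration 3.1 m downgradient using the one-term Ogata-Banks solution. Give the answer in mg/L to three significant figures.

0.853 mg/L

For a continuous step input, C/C₀ ≈ ½·erfc((x−vt)/(2√(Dt))).
vt = 0.28 × 12 = 3.36 m and 2√(Dt) = 2√(0.41 × 12) = 4.436 m.
Argument (x−vt)/(2√(Dt)) = (3.1 − 3.36)/4.436 = -0.05861; ½·erfc(-0.05861) = 0.5330.
C = 1.6 × 0.5330 = 0.853 mg/L.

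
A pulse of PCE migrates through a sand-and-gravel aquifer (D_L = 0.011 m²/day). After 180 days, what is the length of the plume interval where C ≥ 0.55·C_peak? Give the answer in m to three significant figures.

The plume is Gaussian with σ = √(2Dt) = √(2 × 0.011 × 180) = 1.990 m.
C/C_peak = exp(−Δx²/(2σ²)) = 0.55 ⇒ Δx = σ·√(−2 ln 0.55) = 1.990 × 1.093 = 2.175 m.
Width = 2Δx = 4.35 m.

4.35 m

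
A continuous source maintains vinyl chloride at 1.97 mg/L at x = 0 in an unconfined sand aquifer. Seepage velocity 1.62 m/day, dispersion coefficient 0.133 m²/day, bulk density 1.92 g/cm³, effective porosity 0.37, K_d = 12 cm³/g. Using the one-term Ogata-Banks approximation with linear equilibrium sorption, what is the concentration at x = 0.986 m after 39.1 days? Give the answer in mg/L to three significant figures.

Retardation factor R = 1 + ρ_b·K_d/n = 1 + 1.92 × 12/0.37 = 63.27.
Sorption retards both mechanisms: v_R = v/R = 0.02560 m/day, D_R = D/R = 0.002102 m²/day.
v_R·t = 0.02560 × 39.1 = 1.00096 m; 2√(D_R t) = 0.5734 m; argument = (0.986 − 1.00096)/0.5734 = -0.02609.
C = C₀ × ½·erfc(-0.02609) = 1.97 × 0.5147 = 1.01 mg/L.

1.01 mg/L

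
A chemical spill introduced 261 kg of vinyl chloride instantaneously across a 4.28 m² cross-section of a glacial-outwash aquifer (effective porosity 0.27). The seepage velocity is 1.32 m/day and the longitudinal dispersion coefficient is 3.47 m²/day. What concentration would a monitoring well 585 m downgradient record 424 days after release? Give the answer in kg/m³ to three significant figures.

For an instantaneous plane source, C(x,t) = M/(n_e·A·√(4πDt)) · exp(−(x−vt)²/(4Dt)), with n_e·A the pore (flow) area.
Plume center vt = 1.32 × 424 = 559.68 m, so the well at 585 m is 25.32 m downgradient of the peak.
√(4πDt) = 136.0 m, giving peak height M/(n_e·A·√(4πDt)) = 261/(0.27 × 4.28 × 136.0) = 1.661 kg/m³.
(x−vt)²/(4Dt) = (25.32)²/(4 × 3.47 × 424) = 0.1089; exp(−0.1089) = 0.8968.
C = 1.661 × 0.8968 = 1.49 kg/m³.

1.49 kg/m³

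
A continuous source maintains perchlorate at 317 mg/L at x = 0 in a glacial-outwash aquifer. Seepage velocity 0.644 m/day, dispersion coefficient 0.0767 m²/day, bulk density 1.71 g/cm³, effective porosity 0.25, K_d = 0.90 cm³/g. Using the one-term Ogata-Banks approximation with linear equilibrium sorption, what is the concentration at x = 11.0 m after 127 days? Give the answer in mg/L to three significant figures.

Retardation factor R = 1 + ρ_b·K_d/n = 1 + 1.71 × 0.90/0.25 = 7.156.
Sorption retards both mechanisms: v_R = v/R = 0.08999 m/day, D_R = D/R = 0.01072 m²/day.
v_R·t = 0.08999 × 127 = 11.42873 m; 2√(D_R t) = 2.334 m; argument = (11.0 − 11.42873)/2.334 = -0.1837.
C = C₀ × ½·erfc(-0.1837) = 317 × 0.6025 = 191 mg/L.

191 mg/L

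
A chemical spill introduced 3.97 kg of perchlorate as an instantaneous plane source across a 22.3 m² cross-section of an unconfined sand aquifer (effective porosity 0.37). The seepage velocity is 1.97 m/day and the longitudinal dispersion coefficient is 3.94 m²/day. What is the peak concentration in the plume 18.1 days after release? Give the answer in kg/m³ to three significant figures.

The peak of an instantaneous 1D plume sits at x = vt; there the Gaussian factor is 1 and C_max = M/(n_e·A·√(4πDt)), where n_e·A is the pore area the mass is dissolved in.
√(4πDt) = √(4π × 3.94 × 18.1) = 29.94 m, so C_max = 3.97/(0.37 × 22.3 × 29.94) = 0.0161 kg/m³.

0.0161 kg/m³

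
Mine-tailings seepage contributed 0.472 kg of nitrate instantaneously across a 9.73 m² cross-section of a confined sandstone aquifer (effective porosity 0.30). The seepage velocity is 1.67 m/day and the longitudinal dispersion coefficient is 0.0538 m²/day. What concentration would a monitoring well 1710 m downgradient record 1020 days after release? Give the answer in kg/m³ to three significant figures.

0.00505 kg/m³

For an instantaneous plane source, C(x,t) = M/(n_e·A·√(4πDt)) · exp(−(x−vt)²/(4Dt)), with n_e·A the pore (flow) area.
Plume center vt = 1.67 × 1020 = 1703.4 m, so the well at 1710 m is 6.6 m downgradient of the peak.
√(4πDt) = 26.26 m, giving peak height M/(n_e·A·√(4πDt)) = 0.472/(0.30 × 9.73 × 26.26) = 0.006158 kg/m³.
(x−vt)²/(4Dt) = (6.6)²/(4 × 0.0538 × 1020) = 0.1984; exp(−0.1984) = 0.8200.
C = 0.006158 × 0.8200 = 0.00505 kg/m³.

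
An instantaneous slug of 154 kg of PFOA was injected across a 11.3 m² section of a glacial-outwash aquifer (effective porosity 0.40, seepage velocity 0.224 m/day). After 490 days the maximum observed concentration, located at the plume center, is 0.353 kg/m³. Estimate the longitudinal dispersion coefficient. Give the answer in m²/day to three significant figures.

1.51 m²/day

At the plume center C_max = M/(n_e·A·√(4πDt)), so D = M²/(4πt·(n_e·A·C_max)²).
n_e·A·C_max = 0.40 × 11.3 × 0.353 = 1.596 kg/m.
D = 154²/(4π × 490 × 1.596²) = 1.51 m²/day.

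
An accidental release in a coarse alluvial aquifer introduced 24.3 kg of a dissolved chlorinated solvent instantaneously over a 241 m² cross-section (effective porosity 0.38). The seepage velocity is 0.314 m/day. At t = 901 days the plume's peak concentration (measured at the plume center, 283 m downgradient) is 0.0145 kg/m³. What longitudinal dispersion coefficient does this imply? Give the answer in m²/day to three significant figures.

0.0296 m²/day

At the plume center C_max = M/(n_e·A·√(4πDt)), so D = M²/(4πt·(n_e·A·C_max)²).
n_e·A·C_max = 0.38 × 241 × 0.0145 = 1.328 kg/m.
D = 24.3²/(4π × 901 × 1.328²) = 0.0296 m²/day.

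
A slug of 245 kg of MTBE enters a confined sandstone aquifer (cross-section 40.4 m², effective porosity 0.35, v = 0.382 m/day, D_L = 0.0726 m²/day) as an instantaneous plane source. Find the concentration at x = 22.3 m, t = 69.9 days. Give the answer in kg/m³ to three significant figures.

0.835 kg/m³

For an instantaneous plane source, C(x,t) = M/(n_e·A·√(4πDt)) · exp(−(x−vt)²/(4Dt)), with n_e·A the pore (flow) area.
Plume center vt = 0.382 × 69.9 = 26.7018 m, so the well at 22.3 m is 4.4018 m upgradient of the peak.
√(4πDt) = 7.986 m, giving peak height M/(n_e·A·√(4πDt)) = 245/(0.35 × 40.4 × 7.986) = 2.170 kg/m³.
(x−vt)²/(4Dt) = (-4.4018)²/(4 × 0.0726 × 69.9) = 0.9545; exp(−0.9545) = 0.3850.
C = 2.170 × 0.3850 = 0.835 kg/m³.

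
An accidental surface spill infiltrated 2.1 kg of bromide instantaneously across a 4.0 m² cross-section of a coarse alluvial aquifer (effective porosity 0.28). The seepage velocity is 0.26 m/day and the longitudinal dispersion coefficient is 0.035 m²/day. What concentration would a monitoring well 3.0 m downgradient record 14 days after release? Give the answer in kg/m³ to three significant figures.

For an instantaneous plane source, C(x,t) = M/(n_e·A·√(4πDt)) · exp(−(x−vt)²/(4Dt)), with n_e·A the pore (flow) area.
Plume center vt = 0.26 × 14 = 3.64 m, so the well at 3.0 m is 0.64 m upgradient of the peak.
√(4πDt) = 2.481 m, giving peak height M/(n_e·A·√(4πDt)) = 2.1/(0.28 × 4.0 × 2.481) = 0.7557 kg/m³.
(x−vt)²/(4Dt) = (-0.64)²/(4 × 0.035 × 14) = 0.2090; exp(−0.2090) = 0.8114.
C = 0.7557 × 0.8114 = 0.613 kg/m³.

0.613 kg/m³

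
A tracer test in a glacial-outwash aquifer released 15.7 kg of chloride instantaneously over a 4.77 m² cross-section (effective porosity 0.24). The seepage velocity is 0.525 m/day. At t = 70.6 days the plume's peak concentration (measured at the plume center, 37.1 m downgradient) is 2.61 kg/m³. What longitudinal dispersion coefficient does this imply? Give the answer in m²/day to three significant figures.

At the plume center C_max = M/(n_e·A·√(4πDt)), so D = M²/(4πt·(n_e·A·C_max)²).
n_e·A·C_max = 0.24 × 4.77 × 2.61 = 2.988 kg/m.
D = 15.7²/(4π × 70.6 × 2.988²) = 0.0311 m²/day.

0.0311 m²/day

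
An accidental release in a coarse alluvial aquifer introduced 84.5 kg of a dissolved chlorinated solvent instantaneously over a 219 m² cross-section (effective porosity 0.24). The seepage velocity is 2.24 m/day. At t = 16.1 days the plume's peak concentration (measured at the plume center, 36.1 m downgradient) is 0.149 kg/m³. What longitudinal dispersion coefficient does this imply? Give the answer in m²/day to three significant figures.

0.575 m²/day

At the plume center C_max = M/(n_e·A·√(4πDt)), so D = M²/(4πt·(n_e·A·C_max)²).
n_e·A·C_max = 0.24 × 219 × 0.149 = 7.831 kg/m.
D = 84.5²/(4π × 16.1 × 7.831²) = 0.575 m²/day.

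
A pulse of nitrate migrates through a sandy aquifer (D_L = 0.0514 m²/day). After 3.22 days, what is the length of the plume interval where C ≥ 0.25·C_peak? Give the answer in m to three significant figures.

The plume is Gaussian with σ = √(2Dt) = √(2 × 0.0514 × 3.22) = 0.5753 m.
C/C_peak = exp(−Δx²/(2σ²)) = 0.25 ⇒ Δx = σ·√(−2 ln 0.25) = 0.5753 × 1.665 = 0.9579 m.
Width = 2Δx = 1.92 m.

1.92 m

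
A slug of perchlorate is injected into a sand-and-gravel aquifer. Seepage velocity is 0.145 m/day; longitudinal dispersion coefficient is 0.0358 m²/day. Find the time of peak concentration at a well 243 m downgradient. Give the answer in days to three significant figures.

For the 1D instantaneous-source solution, setting ∂C/∂t = 0 at fixed x gives v²t² + 2Dt − x² = 0, so t = (√(D² + v²x²) − D)/v².
√(D² + v²x²) = √(0.0358² + 0.145² × 243²) = 35.24; v² = 0.021025.
t = (35.24 − 0.0358)/0.021025 = 1670 days (vs. the pure-advection estimate x/v = 1680 d).

1670 days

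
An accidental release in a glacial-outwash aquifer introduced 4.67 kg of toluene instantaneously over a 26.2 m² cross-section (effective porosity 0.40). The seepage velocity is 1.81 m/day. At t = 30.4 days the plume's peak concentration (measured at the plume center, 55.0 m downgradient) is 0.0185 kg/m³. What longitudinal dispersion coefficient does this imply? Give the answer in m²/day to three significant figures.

At the plume center C_max = M/(n_e·A·√(4πDt)), so D = M²/(4πt·(n_e·A·C_max)²).
n_e·A·C_max = 0.40 × 26.2 × 0.0185 = 0.1939 kg/m.
D = 4.67²/(4π × 30.4 × 0.1939²) = 1.52 m²/day.

1.52 m²/day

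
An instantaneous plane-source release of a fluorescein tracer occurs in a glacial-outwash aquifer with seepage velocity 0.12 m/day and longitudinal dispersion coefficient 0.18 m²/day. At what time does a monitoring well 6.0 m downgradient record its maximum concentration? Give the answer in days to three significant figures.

For the 1D instantaneous-source solution, setting ∂C/∂t = 0 at fixed x gives v²t² + 2Dt − x² = 0, so t = (√(D² + v²x²) − D)/v².
√(D² + v²x²) = √(0.18² + 0.12² × 6.0²) = 0.7422; v² = 0.0144.
t = (0.7422 − 0.18)/0.0144 = 39.0 days (vs. the pure-advection estimate x/v = 50.0 d).

39.0 days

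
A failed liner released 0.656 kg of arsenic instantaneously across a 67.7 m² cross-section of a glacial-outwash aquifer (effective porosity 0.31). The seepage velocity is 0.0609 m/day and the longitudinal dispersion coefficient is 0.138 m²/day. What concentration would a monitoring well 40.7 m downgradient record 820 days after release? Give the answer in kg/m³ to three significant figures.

For an instantaneous plane source, C(x,t) = M/(n_e·A·√(4πDt)) · exp(−(x−vt)²/(4Dt)), with n_e·A the pore (flow) area.
Plume center vt = 0.0609 × 820 = 49.938 m, so the well at 40.7 m is 9.238 m upgradient of the peak.
√(4πDt) = 37.71 m, giving peak height M/(n_e·A·√(4πDt)) = 0.656/(0.31 × 67.7 × 37.71) = 0.0008289 kg/m³.
(x−vt)²/(4Dt) = (-9.238)²/(4 × 0.138 × 820) = 0.1885; exp(−0.1885) = 0.8282.
C = 0.0008289 × 0.8282 = 0.000686 kg/m³.

0.000686 kg/m³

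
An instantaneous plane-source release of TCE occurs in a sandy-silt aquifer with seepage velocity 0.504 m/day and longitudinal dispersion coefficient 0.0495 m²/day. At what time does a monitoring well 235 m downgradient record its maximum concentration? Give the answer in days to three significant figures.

466 days

For the 1D instantaneous-source solution, setting ∂C/∂t = 0 at fixed x gives v²t² + 2Dt − x² = 0, so t = (√(D² + v²x²) − D)/v².
√(D² + v²x²) = √(0.0495² + 0.504² × 235²) = 118.4; v² = 0.254016.
t = (118.4 − 0.0495)/0.254016 = 466 days (vs. the pure-advection estimate x/v = 466 d).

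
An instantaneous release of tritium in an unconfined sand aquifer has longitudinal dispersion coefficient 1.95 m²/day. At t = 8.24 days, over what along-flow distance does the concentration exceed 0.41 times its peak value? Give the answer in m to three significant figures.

The plume is Gaussian with σ = √(2Dt) = √(2 × 1.95 × 8.24) = 5.669 m.
C/C_peak = exp(−Δx²/(2σ²)) = 0.41 ⇒ Δx = σ·√(−2 ln 0.41) = 5.669 × 1.335 = 7.568 m.
Width = 2Δx = 15.1 m.

15.1 m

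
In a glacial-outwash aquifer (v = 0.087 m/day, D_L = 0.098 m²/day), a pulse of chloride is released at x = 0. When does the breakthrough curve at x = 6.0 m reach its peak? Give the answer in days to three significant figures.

For the 1D instantaneous-source solution, setting ∂C/∂t = 0 at fixed x gives v²t² + 2Dt − x² = 0, so t = (√(D² + v²x²) − D)/v².
√(D² + v²x²) = √(0.098² + 0.087² × 6.0²) = 0.5311; v² = 0.007569.
t = (0.5311 − 0.098)/0.007569 = 57.2 days (vs. the pure-advection estimate x/v = 69.0 d).

57.2 days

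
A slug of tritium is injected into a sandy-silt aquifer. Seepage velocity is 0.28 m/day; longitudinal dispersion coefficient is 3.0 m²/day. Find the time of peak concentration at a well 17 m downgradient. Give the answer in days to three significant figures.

33.5 days

For the 1D instantaneous-source solution, setting ∂C/∂t = 0 at fixed x gives v²t² + 2Dt − x² = 0, so t = (√(D² + v²x²) − D)/v².
√(D² + v²x²) = √(3.0² + 0.28² × 17²) = 5.627; v² = 0.0784.
t = (5.627 − 3.0)/0.0784 = 33.5 days (vs. the pure-advection estimate x/v = 60.7 d).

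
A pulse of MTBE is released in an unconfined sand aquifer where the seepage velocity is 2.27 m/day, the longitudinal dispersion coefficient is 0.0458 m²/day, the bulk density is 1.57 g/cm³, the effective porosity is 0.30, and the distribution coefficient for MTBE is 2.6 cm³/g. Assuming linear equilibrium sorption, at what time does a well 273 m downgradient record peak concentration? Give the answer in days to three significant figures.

1760 days

Retardation factor R = 1 + ρ_b·K_d/n = 1 + 1.57 × 2.6/0.30 = 14.61.
Sorption retards both mechanisms: v_R = v/R = 0.1554 m/day, D_R = D/R = 0.003135 m²/day.
Peak time from v_R²t² + 2D_R t − x² = 0: t = (√(D_R² + v_R²x²) − D_R)/v_R².
√(D_R² + v_R²x²) = √(0.003135² + 0.1554² × 273²) = 42.42; v_R² = 0.02415.
t = (42.42 − 0.003135)/0.02415 = 1760 days.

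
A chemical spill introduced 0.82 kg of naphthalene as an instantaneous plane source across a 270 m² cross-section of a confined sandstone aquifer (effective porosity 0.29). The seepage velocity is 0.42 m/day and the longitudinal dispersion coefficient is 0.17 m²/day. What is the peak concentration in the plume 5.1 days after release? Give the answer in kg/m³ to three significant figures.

The peak of an instantaneous 1D plume sits at x = vt; there the Gaussian factor is 1 and C_max = M/(n_e·A·√(4πDt)), where n_e·A is the pore area the mass is dissolved in.
√(4πDt) = √(4π × 0.17 × 5.1) = 3.301 m, so C_max = 0.82/(0.29 × 270 × 3.301) = 0.00317 kg/m³.

0.00317 kg/m³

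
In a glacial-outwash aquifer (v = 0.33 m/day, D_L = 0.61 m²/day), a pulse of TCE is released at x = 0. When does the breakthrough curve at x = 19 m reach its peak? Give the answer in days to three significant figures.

52.2 days

For the 1D instantaneous-source solution, setting ∂C/∂t = 0 at fixed x gives v²t² + 2Dt − x² = 0, so t = (√(D² + v²x²) − D)/v².
√(D² + v²x²) = √(0.61² + 0.33² × 19²) = 6.300; v² = 0.1089.
t = (6.300 − 0.61)/0.1089 = 52.2 days (vs. the pure-advection estimate x/v = 57.6 d).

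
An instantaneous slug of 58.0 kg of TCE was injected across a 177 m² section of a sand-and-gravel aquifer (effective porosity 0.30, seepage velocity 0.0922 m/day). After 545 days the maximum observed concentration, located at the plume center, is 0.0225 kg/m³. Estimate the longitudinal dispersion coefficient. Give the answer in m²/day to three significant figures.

At the plume center C_max = M/(n_e·A·√(4πDt)), so D = M²/(4πt·(n_e·A·C_max)²).
n_e·A·C_max = 0.30 × 177 × 0.0225 = 1.195 kg/m.
D = 58.0²/(4π × 545 × 1.195²) = 0.344 m²/day.

0.344 m²/day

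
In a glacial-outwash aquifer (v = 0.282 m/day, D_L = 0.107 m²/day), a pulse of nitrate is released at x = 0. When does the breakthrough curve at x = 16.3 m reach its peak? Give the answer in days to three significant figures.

For the 1D instantaneous-source solution, setting ∂C/∂t = 0 at fixed x gives v²t² + 2Dt − x² = 0, so t = (√(D² + v²x²) − D)/v².
√(D² + v²x²) = √(0.107² + 0.282² × 16.3²) = 4.598; v² = 0.079524.
t = (4.598 − 0.107)/0.079524 = 56.5 days (vs. the pure-advection estimate x/v = 57.8 d).

56.5 days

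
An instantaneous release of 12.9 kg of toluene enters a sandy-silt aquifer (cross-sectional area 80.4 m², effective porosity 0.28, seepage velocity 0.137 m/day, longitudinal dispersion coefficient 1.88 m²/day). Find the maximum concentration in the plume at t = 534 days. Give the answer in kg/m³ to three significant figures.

The peak of an instantaneous 1D plume sits at x = vt; there the Gaussian factor is 1 and C_max = M/(n_e·A·√(4πDt)), where n_e·A is the pore area the mass is dissolved in.
√(4πDt) = √(4π × 1.88 × 534) = 112.3 m, so C_max = 12.9/(0.28 × 80.4 × 112.3) = 0.00510 kg/m³.

0.00510 kg/m³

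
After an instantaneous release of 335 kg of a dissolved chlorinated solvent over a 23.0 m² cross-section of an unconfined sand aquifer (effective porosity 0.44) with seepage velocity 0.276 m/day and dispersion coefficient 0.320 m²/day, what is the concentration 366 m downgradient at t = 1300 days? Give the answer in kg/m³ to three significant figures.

0.444 kg/m³

For an instantaneous plane source, C(x,t) = M/(n_e·A·√(4πDt)) · exp(−(x−vt)²/(4Dt)), with n_e·A the pore (flow) area.
Plume center vt = 0.276 × 1300 = 358.8 m, so the well at 366 m is 7.2 m downgradient of the peak.
√(4πDt) = 72.30 m, giving peak height M/(n_e·A·√(4πDt)) = 335/(0.44 × 23.0 × 72.30) = 0.4579 kg/m³.
(x−vt)²/(4Dt) = (7.2)²/(4 × 0.320 × 1300) = 0.03115; exp(−0.03115) = 0.9693.
C = 0.4579 × 0.9693 = 0.444 kg/m³.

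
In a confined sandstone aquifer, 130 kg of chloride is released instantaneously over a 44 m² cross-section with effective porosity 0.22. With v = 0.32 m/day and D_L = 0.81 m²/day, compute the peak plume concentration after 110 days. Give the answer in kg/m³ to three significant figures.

0.401 kg/m³

The peak of an instantaneous 1D plume sits at x = vt; there the Gaussian factor is 1 and C_max = M/(n_e·A·√(4πDt)), where n_e·A is the pore area the mass is dissolved in.
√(4πDt) = √(4π × 0.81 × 110) = 33.46 m, so C_max = 130/(0.22 × 44 × 33.46) = 0.401 kg/m³.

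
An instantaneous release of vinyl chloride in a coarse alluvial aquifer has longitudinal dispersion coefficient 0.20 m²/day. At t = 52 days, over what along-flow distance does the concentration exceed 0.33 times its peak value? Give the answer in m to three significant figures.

The plume is Gaussian with σ = √(2Dt) = √(2 × 0.20 × 52) = 4.561 m.
C/C_peak = exp(−Δx²/(2σ²)) = 0.33 ⇒ Δx = σ·√(−2 ln 0.33) = 4.561 × 1.489 = 6.791 m.
Width = 2Δx = 13.6 m.

13.6 m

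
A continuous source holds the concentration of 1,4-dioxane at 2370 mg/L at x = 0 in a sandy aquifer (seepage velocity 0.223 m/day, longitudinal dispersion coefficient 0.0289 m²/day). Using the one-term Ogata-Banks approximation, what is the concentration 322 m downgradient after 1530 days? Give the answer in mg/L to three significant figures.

2320 mg/L

For a continuous step input, C/C₀ ≈ ½·erfc((x−vt)/(2√(Dt))).
vt = 0.223 × 1530 = 341.19 m and 2√(Dt) = 2√(0.0289 × 1530) = 13.30 m.
Argument (x−vt)/(2√(Dt)) = (322 − 341.19)/13.30 = -1.443; ½·erfc(-1.443) = 0.9794.
C = 2370 × 0.9794 = 2320 mg/L.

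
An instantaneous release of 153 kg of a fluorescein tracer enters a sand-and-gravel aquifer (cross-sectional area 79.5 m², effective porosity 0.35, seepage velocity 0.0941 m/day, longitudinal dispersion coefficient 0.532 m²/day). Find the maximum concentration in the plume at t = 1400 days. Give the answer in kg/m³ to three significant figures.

0.0568 kg/m³

The peak of an instantaneous 1D plume sits at x = vt; there the Gaussian factor is 1 and C_max = M/(n_e·A·√(4πDt)), where n_e·A is the pore area the mass is dissolved in.
√(4πDt) = √(4π × 0.532 × 1400) = 96.74 m, so C_max = 153/(0.35 × 79.5 × 96.74) = 0.0568 kg/m³.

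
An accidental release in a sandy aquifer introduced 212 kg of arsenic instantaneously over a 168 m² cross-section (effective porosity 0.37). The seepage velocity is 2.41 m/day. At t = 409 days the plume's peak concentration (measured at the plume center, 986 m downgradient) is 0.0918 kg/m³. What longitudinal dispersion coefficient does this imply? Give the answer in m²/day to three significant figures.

At the plume center C_max = M/(n_e·A·√(4πDt)), so D = M²/(4πt·(n_e·A·C_max)²).
n_e·A·C_max = 0.37 × 168 × 0.0918 = 5.706 kg/m.
D = 212²/(4π × 409 × 5.706²) = 0.269 m²/day.

0.269 m²/day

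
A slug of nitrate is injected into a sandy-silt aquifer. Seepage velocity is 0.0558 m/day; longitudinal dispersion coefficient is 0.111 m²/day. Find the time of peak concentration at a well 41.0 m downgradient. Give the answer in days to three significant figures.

700 days

For the 1D instantaneous-source solution, setting ∂C/∂t = 0 at fixed x gives v²t² + 2Dt − x² = 0, so t = (√(D² + v²x²) − D)/v².
√(D² + v²x²) = √(0.111² + 0.0558² × 41.0²) = 2.290; v² = 0.00311364.
t = (2.290 − 0.111)/0.00311364 = 700 days (vs. the pure-advection estimate x/v = 735 d).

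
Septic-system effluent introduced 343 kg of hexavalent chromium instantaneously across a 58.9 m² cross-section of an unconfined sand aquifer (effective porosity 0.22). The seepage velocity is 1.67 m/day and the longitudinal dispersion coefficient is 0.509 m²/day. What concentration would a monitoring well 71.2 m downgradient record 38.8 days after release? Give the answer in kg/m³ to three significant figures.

For an instantaneous plane source, C(x,t) = M/(n_e·A·√(4πDt)) · exp(−(x−vt)²/(4Dt)), with n_e·A the pore (flow) area.
Plume center vt = 1.67 × 38.8 = 64.796 m, so the well at 71.2 m is 6.404 m downgradient of the peak.
√(4πDt) = 15.75 m, giving peak height M/(n_e·A·√(4πDt)) = 343/(0.22 × 58.9 × 15.75) = 1.681 kg/m³.
(x−vt)²/(4Dt) = (6.404)²/(4 × 0.509 × 38.8) = 0.5192; exp(−0.5192) = 0.5950.
C = 1.681 × 0.5950 = 1.00 kg/m³.

1.00 kg/m³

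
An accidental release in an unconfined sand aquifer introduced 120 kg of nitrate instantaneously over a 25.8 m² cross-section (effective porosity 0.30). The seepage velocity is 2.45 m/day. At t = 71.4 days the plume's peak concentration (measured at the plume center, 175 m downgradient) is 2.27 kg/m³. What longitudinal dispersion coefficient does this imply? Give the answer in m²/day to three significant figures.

At the plume center C_max = M/(n_e·A·√(4πDt)), so D = M²/(4πt·(n_e·A·C_max)²).
n_e·A·C_max = 0.30 × 25.8 × 2.27 = 17.57 kg/m.
D = 120²/(4π × 71.4 × 17.57²) = 0.0520 m²/day.

0.0520 m²/day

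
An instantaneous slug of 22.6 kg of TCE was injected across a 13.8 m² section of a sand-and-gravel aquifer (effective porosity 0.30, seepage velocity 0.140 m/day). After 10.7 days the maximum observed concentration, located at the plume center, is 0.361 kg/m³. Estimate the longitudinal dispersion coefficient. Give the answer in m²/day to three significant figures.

1.70 m²/day

At the plume center C_max = M/(n_e·A·√(4πDt)), so D = M²/(4πt·(n_e·A·C_max)²).
n_e·A·C_max = 0.30 × 13.8 × 0.361 = 1.495 kg/m.
D = 22.6²/(4π × 10.7 × 1.495²) = 1.70 m²/day.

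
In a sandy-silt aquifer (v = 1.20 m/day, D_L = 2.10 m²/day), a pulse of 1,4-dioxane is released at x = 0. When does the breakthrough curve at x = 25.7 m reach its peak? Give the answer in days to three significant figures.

For the 1D instantaneous-source solution, setting ∂C/∂t = 0 at fixed x gives v²t² + 2Dt − x² = 0, so t = (√(D² + v²x²) − D)/v².
√(D² + v²x²) = √(2.10² + 1.20² × 25.7²) = 30.91; v² = 1.44.
t = (30.91 − 2.10)/1.44 = 20.0 days (vs. the pure-advection estimate x/v = 21.4 d).

20.0 days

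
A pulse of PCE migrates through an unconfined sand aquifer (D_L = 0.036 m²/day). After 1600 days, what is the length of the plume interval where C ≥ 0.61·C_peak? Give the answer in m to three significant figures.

The plume is Gaussian with σ = √(2Dt) = √(2 × 0.036 × 1600) = 10.73 m.
C/C_peak = exp(−Δx²/(2σ²)) = 0.61 ⇒ Δx = σ·√(−2 ln 0.61) = 10.73 × 0.9943 = 10.67 m.
Width = 2Δx = 21.3 m.

21.3 m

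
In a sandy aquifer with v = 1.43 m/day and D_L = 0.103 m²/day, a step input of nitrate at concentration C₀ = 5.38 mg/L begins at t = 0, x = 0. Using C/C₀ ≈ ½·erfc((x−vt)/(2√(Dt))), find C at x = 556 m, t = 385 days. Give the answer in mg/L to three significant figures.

For a continuous step input, C/C₀ ≈ ½·erfc((x−vt)/(2√(Dt))).
vt = 1.43 × 385 = 550.55 m and 2√(Dt) = 2√(0.103 × 385) = 12.59 m.
Argument (x−vt)/(2√(Dt)) = (556 − 550.55)/12.59 = 0.4329; ½·erfc(0.4329) = 0.2702.
C = 5.38 × 0.2702 = 1.45 mg/L.

1.45 mg/L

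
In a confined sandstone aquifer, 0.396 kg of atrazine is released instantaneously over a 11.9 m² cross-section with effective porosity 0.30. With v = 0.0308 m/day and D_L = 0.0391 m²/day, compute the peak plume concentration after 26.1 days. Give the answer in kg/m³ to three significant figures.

The peak of an instantaneous 1D plume sits at x = vt; there the Gaussian factor is 1 and C_max = M/(n_e·A·√(4πDt)), where n_e·A is the pore area the mass is dissolved in.
√(4πDt) = √(4π × 0.0391 × 26.1) = 3.581 m, so C_max = 0.396/(0.30 × 11.9 × 3.581) = 0.0310 kg/m³.

0.0310 kg/m³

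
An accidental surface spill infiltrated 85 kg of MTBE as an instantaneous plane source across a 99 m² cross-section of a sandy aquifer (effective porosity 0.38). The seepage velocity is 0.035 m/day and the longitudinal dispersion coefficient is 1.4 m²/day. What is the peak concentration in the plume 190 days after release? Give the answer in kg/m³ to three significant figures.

0.0391 kg/m³

The peak of an instantaneous 1D plume sits at x = vt; there the Gaussian factor is 1 and C_max = M/(n_e·A·√(4πDt)), where n_e·A is the pore area the mass is dissolved in.
√(4πDt) = √(4π × 1.4 × 190) = 57.82 m, so C_max = 85/(0.38 × 99 × 57.82) = 0.0391 kg/m³.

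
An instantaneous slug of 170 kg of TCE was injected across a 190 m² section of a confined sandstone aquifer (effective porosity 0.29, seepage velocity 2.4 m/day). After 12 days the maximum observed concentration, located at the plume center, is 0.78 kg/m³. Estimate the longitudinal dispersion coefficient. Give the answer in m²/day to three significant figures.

0.104 m²/day

At the plume center C_max = M/(n_e·A·√(4πDt)), so D = M²/(4πt·(n_e·A·C_max)²).
n_e·A·C_max = 0.29 × 190 × 0.78 = 42.98 kg/m.
D = 170²/(4π × 12 × 42.98²) = 0.104 m²/day.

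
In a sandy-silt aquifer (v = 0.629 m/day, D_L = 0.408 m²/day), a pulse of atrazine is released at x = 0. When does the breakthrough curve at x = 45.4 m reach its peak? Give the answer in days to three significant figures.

71.2 days

For the 1D instantaneous-source solution, setting ∂C/∂t = 0 at fixed x gives v²t² + 2Dt − x² = 0, so t = (√(D² + v²x²) − D)/v².
√(D² + v²x²) = √(0.408² + 0.629² × 45.4²) = 28.56; v² = 0.395641.
t = (28.56 − 0.408)/0.395641 = 71.2 days (vs. the pure-advection estimate x/v = 72.2 d).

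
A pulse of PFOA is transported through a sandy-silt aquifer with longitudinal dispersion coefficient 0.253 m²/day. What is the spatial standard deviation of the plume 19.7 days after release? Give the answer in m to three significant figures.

Dispersive spreading gives a Gaussian with σ² = 2Dt; advection only shifts the center.
σ = √(2 × 0.253 × 19.7) = 3.16 m.

3.16 m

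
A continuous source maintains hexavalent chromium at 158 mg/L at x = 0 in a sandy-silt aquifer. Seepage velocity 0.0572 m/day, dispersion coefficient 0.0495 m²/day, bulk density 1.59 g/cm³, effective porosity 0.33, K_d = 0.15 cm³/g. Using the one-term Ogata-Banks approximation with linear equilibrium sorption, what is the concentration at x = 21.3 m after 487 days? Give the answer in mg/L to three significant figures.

Retardation factor R = 1 + ρ_b·K_d/n = 1 + 1.59 × 0.15/0.33 = 1.723.
Sorption retards both mechanisms: v_R = v/R = 0.03320 m/day, D_R = D/R = 0.02873 m²/day.
v_R·t = 0.03320 × 487 = 16.1684 m; 2√(D_R t) = 7.481 m; argument = (21.3 − 16.1684)/7.481 = 0.6860.
C = C₀ × ½·erfc(0.6860) = 158 × 0.1660 = 26.2 mg/L.

26.2 mg/L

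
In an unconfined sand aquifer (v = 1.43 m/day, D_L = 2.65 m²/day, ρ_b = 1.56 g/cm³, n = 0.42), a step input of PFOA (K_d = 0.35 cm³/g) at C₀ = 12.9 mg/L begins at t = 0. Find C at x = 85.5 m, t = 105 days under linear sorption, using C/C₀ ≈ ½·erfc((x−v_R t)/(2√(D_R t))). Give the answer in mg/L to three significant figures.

1.25 mg/L

Retardation factor R = 1 + ρ_b·K_d/n = 1 + 1.56 × 0.35/0.42 = 2.300.
Sorption retards both mechanisms: v_R = v/R = 0.6217 m/day, D_R = D/R = 1.152 m²/day.
v_R·t = 0.6217 × 105 = 65.2785 m; 2√(D_R t) = 22.00 m; argument = (85.5 − 65.2785)/22.00 = 0.9192.
C = C₀ × ½·erfc(0.9192) = 12.9 × 0.09681 = 1.25 mg/L.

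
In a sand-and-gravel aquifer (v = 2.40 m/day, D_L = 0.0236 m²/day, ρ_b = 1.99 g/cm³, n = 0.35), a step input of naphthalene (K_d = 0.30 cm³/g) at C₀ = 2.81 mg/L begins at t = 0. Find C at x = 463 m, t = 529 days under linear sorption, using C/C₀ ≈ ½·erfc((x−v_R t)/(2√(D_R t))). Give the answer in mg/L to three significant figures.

Retardation factor R = 1 + ρ_b·K_d/n = 1 + 1.99 × 0.30/0.35 = 2.706.
Sorption retards both mechanisms: v_R = v/R = 0.8869 m/day, D_R = D/R = 0.008721 m²/day.
v_R·t = 0.8869 × 529 = 469.1701 m; 2√(D_R t) = 4.296 m; argument = (463 − 469.1701)/4.296 = -1.436.
C = C₀ × ½·erfc(-1.436) = 2.81 × 0.9789 = 2.75 mg/L.

2.75 mg/L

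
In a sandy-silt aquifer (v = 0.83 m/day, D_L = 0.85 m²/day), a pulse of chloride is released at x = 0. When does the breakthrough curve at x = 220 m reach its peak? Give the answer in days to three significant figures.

264 days

For the 1D instantaneous-source solution, setting ∂C/∂t = 0 at fixed x gives v²t² + 2Dt − x² = 0, so t = (√(D² + v²x²) − D)/v².
√(D² + v²x²) = √(0.85² + 0.83² × 220²) = 182.6; v² = 0.6889.
t = (182.6 − 0.85)/0.6889 = 264 days (vs. the pure-advection estimate x/v = 265 d).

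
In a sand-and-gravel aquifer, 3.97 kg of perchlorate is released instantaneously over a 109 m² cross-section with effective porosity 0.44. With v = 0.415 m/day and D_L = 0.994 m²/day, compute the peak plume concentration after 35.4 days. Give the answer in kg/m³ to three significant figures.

0.00394 kg/m³

The peak of an instantaneous 1D plume sits at x = vt; there the Gaussian factor is 1 and C_max = M/(n_e·A·√(4πDt)), where n_e·A is the pore area the mass is dissolved in.
√(4πDt) = √(4π × 0.994 × 35.4) = 21.03 m, so C_max = 3.97/(0.44 × 109 × 21.03) = 0.00394 kg/m³.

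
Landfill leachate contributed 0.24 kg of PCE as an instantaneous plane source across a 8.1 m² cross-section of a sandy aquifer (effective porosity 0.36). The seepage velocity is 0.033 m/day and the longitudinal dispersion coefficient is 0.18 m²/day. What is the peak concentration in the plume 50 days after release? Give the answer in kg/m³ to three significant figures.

0.00774 kg/m³

The peak of an instantaneous 1D plume sits at x = vt; there the Gaussian factor is 1 and C_max = M/(n_e·A·√(4πDt)), where n_e·A is the pore area the mass is dissolved in.
√(4πDt) = √(4π × 0.18 × 50) = 10.63 m, so C_max = 0.24/(0.36 × 8.1 × 10.63) = 0.00774 kg/m³.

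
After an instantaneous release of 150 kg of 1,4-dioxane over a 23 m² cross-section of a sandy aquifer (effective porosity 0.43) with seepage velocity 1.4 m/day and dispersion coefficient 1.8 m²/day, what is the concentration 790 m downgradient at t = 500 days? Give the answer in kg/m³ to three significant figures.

For an instantaneous plane source, C(x,t) = M/(n_e·A·√(4πDt)) · exp(−(x−vt)²/(4Dt)), with n_e·A the pore (flow) area.
Plume center vt = 1.4 × 500 = 700 m, so the well at 790 m is 90 m downgradient of the peak.
√(4πDt) = 106.3 m, giving peak height M/(n_e·A·√(4πDt)) = 150/(0.43 × 23 × 106.3) = 0.1427 kg/m³.
(x−vt)²/(4Dt) = (90)²/(4 × 1.8 × 500) = 2.250; exp(−2.250) = 0.1054.
C = 0.1427 × 0.1054 = 0.0150 kg/m³.

0.0150 kg/m³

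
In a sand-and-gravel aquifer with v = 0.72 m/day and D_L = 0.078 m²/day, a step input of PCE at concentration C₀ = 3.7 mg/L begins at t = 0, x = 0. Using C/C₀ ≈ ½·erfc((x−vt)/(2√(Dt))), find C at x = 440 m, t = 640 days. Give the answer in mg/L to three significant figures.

3.63 mg/L

For a continuous step input, C/C₀ ≈ ½·erfc((x−vt)/(2√(Dt))).
vt = 0.72 × 640 = 460.8 m and 2√(Dt) = 2√(0.078 × 640) = 14.13 m.
Argument (x−vt)/(2√(Dt)) = (440 − 460.8)/14.13 = -1.472; ½·erfc(-1.472) = 0.9813.
C = 3.7 × 0.9813 = 3.63 mg/L.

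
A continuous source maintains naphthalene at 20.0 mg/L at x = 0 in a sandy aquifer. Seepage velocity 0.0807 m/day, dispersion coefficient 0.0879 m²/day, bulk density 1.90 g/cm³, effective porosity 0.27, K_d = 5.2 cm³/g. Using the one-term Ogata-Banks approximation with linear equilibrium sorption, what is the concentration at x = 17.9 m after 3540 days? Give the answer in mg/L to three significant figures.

0.114 mg/L

Retardation factor R = 1 + ρ_b·K_d/n = 1 + 1.90 × 5.2/0.27 = 37.59.
Sorption retards both mechanisms: v_R = v/R = 0.002147 m/day, D_R = D/R = 0.002338 m²/day.
v_R·t = 0.002147 × 3540 = 7.60038 m; 2√(D_R t) = 5.754 m; argument = (17.9 − 7.60038)/5.754 = 1.790.
C = C₀ × ½·erfc(1.790) = 20.0 × 0.005680 = 0.114 mg/L.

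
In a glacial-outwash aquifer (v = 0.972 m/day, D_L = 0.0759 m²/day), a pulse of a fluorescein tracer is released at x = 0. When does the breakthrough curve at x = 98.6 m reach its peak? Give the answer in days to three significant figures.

101 days

For the 1D instantaneous-source solution, setting ∂C/∂t = 0 at fixed x gives v²t² + 2Dt − x² = 0, so t = (√(D² + v²x²) − D)/v².
√(D² + v²x²) = √(0.0759² + 0.972² × 98.6²) = 95.84; v² = 0.944784.
t = (95.84 − 0.0759)/0.944784 = 101 days (vs. the pure-advection estimate x/v = 101 d).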